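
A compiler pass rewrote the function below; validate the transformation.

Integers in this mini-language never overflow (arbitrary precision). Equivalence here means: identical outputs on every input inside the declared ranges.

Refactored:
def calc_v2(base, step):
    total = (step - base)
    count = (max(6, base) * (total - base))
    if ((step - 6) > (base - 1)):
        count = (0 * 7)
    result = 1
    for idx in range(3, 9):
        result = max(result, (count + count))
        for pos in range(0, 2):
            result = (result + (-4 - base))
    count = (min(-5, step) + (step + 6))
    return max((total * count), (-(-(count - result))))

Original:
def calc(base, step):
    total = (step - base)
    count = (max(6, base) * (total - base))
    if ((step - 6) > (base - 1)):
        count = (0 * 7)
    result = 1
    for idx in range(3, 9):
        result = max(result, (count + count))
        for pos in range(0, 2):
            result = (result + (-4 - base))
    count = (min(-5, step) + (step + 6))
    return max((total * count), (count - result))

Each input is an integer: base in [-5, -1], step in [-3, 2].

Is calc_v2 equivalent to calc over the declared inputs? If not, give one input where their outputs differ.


Comparing the listings, the differences include: same computation, different form.
One worked example (base=-4, step=-3) — calc: total=1, then count=30, then ((step - 6) > (base - 1)) is false, then result=1, then (idx=3), then result=60, then (pos=0), then result=60, then (pos=1), then result=60, then (idx=4), then result=60, then (pos=0), then result=60, then (pos=1), then result=60, then (idx=5), then result=60, then (pos=0), then result=60, then (pos=1), then result=60, then (idx=6), then result=60, then (pos=0), then result=60, then (pos=1), then result=60, then (idx=7), then result=60, then (pos=0), then result=60, then (pos=1), then result=60, then (idx=8), then result=60, then (pos=0), then result=60, then (pos=1), then result=60, then count=-2, then returns -2; calc_v2: total=1, then count=30, then ((step - 6) > (base - 1)) is false, then result=1, then (idx=3), then result=60, then (pos=0), then result=60, then (pos=1), then result=60, then (idx=4), then result=60, then (pos=0), then result=60, then (pos=1), then result=60, then (idx=5), then result=60, then (pos=0), then result=60, then (pos=1), then result=60, then (idx=6), then result=60, then (pos=0), then result=60, then (pos=1), then result=60, then (idx=7), then result=60, then (pos=0), then result=60, then (pos=1), then result=60, then (idx=8), then result=60, then (pos=0), then result=60, then (pos=1), then result=60, then count=-2, then returns -2; agreement on -2.
An exhaustive pass over the 30 declared inputs shows identical outputs.
verdict: equivalent


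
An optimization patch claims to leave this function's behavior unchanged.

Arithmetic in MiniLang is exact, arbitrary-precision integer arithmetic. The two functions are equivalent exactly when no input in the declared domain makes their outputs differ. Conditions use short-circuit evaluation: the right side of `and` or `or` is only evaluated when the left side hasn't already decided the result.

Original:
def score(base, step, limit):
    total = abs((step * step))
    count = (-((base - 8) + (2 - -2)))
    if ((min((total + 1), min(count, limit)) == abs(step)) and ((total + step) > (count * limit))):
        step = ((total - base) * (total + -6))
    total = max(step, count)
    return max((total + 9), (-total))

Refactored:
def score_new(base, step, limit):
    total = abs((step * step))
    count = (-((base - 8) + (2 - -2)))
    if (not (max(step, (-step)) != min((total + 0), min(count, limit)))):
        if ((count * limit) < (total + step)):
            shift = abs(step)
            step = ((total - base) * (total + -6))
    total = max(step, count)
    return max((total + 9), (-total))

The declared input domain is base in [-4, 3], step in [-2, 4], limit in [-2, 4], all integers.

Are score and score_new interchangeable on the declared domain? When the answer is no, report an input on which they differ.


Equivalent. The one real change (`1` became `0`) has no effect anywhere in the declared ranges.
An exhaustive pass over the 392 declared inputs shows identical outputs.
Tracing base=-2, step=1, limit=4: score: total=1, then count=6, then ((min((total + 1), min(count, limit)) == abs(step)) and ((total + step) > (count * limit))) is false, then total=6, then returns 15 | score_new: total=1, then count=6, then (not (max(step, (-step)) != min((total + 0), min(count, limit)))) is true, then ((count * limit) < (total + step)) is false, then total=6, then returns 15 — matching result 15.
verdict: equivalent


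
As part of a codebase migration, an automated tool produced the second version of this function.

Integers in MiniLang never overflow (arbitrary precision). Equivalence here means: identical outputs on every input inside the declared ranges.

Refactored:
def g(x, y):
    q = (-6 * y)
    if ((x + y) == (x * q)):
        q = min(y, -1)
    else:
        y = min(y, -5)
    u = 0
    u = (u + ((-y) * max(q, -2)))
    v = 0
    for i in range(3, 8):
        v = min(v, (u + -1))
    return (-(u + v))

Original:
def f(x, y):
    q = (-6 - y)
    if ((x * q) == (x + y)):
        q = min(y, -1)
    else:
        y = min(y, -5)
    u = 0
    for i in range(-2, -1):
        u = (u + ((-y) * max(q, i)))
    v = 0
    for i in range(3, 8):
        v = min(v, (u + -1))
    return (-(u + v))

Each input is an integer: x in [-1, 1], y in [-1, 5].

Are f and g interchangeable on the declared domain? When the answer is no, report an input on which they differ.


x=-1, y=-1 yields 21 from f but -30 from g.
verdict: not equivalent; witness: x=-1, y=-1


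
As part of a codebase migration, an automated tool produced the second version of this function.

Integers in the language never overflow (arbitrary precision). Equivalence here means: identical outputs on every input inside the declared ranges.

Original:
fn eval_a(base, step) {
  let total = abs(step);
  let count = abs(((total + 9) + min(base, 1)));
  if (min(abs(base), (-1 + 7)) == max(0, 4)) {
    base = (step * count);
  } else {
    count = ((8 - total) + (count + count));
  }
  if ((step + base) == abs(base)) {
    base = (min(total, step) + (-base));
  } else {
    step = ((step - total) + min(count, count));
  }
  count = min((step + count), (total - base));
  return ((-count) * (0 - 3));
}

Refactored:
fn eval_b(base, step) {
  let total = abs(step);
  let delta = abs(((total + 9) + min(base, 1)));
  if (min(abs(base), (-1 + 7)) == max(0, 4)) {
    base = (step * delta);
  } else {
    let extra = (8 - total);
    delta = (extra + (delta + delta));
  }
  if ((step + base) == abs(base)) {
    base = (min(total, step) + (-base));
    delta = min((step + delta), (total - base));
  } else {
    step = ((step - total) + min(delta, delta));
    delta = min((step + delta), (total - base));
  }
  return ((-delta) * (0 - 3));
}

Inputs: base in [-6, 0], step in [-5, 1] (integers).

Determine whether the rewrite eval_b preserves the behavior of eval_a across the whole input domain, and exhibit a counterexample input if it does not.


Comparing the listings, the differences include: local variable names differ; also min/max/abs usage differs; also statement counts differ; also arithmetic usage differs.
One worked example (base=-6, step=0) — eval_a: total=0, then count=3, then (min(abs(base), (-1 + 7)) == max(0, 4)) is false, then count=14, then ((step + base) == abs(base)) is false, then step=14, then count=6, then returns 18; eval_b: total=0, then delta=3, then (min(abs(base), (-1 + 7)) == max(0, 4)) is false, then extra=8, then delta=14, then ((step + base) == abs(base)) is false, then step=14, then delta=6, then returns 18; agreement on 18.
Checked all 49 inputs in the declared domain: the outputs agree on every one.
verdict: equivalent


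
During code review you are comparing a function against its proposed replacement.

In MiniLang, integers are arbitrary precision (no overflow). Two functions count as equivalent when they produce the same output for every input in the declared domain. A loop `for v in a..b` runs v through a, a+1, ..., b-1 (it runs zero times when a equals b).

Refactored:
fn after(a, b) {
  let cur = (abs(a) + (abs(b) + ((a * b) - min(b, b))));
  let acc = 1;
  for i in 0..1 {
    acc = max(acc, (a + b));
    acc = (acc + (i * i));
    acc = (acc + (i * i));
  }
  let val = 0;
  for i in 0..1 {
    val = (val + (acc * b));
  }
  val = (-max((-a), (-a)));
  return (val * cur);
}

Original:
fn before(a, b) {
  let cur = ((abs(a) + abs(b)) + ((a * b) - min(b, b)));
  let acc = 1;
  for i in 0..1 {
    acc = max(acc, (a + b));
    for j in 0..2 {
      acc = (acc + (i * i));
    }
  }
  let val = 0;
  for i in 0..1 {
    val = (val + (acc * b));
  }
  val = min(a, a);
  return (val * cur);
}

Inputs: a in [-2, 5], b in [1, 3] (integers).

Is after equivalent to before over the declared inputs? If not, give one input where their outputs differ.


Reading the diff, among the changes: arithmetic usage differs, min/max/abs usage differs, loop structure differs, local variable names differ.
Spot check at a=2, b=1 — before: cur becomes 4; next acc becomes 1; next at i=0:; next acc becomes 3; next at j=0:; next acc becomes 3; next at j=1:; next acc becomes 3; next val becomes 0; next at i=0:; next val becomes 3; next val becomes 2; next final value 8. after: cur becomes 4; next acc becomes 1; next at i=0:; next acc becomes 3; next acc becomes 3; next acc becomes 3; next val becomes 0; next at i=0:; next val becomes 3; next val becomes 2; next final value 8. Both give 8.
Sweeping the whole domain (24 inputs) finds no disagreement.
verdict: equivalent


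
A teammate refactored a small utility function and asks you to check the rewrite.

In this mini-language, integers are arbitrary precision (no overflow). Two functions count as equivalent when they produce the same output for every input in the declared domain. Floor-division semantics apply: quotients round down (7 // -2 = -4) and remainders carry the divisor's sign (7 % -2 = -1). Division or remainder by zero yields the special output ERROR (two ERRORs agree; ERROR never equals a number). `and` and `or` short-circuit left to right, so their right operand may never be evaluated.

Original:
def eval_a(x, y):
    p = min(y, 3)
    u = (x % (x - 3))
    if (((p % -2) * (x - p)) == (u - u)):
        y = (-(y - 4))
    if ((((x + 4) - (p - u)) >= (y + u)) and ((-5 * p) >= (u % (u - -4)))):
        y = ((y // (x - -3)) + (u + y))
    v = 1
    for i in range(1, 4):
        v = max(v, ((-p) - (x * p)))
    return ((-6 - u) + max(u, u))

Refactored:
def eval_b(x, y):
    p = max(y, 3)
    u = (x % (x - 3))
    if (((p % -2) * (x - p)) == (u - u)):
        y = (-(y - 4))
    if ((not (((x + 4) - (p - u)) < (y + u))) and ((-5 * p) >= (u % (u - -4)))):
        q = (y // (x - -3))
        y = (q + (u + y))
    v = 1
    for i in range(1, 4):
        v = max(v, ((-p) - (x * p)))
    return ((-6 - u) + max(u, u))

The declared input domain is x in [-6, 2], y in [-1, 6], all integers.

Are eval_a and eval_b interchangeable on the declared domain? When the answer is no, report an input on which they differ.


x=-4, y=-1 yields ERROR from eval_a but -6 from eval_b.
verdict: not equivalent; witness: x=-4, y=-1


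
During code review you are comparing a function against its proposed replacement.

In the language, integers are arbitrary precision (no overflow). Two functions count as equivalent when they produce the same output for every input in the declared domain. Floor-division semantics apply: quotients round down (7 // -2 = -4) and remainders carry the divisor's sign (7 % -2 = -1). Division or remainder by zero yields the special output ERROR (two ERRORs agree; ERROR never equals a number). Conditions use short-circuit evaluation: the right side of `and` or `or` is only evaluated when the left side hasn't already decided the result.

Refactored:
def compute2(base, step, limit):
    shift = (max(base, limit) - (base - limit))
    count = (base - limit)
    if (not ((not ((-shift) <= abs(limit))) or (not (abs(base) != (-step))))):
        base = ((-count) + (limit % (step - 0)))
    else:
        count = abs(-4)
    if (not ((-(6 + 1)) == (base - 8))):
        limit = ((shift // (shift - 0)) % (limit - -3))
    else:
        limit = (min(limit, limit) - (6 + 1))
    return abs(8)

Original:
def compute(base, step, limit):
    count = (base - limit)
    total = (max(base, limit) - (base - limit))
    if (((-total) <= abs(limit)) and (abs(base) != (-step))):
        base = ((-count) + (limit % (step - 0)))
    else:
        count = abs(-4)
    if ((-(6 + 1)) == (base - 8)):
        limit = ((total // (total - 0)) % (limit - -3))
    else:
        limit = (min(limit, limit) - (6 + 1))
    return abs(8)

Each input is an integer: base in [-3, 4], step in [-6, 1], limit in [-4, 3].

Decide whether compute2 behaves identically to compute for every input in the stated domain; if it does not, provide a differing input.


Take base=-3, step=-6, limit=-3.
compute: count = 0; total = -3; (((-total) <= abs(limit)) and (abs(base) != (-step))) -> true; base = -3; ((-(6 + 1)) == (base - 8)) -> false; limit = -10; return 8
compute2: shift = -3; count = 0; (not ((not ((-shift) <= abs(limit))) or (not (abs(base) != (-step))))) -> true; base = -3; (not ((-(6 + 1)) == (base - 8))) -> true; division by zero -> ERROR
8 != ERROR, so the rewrite changes behavior.
verdict: not equivalent; witness: base=-3, step=-6, limit=-3


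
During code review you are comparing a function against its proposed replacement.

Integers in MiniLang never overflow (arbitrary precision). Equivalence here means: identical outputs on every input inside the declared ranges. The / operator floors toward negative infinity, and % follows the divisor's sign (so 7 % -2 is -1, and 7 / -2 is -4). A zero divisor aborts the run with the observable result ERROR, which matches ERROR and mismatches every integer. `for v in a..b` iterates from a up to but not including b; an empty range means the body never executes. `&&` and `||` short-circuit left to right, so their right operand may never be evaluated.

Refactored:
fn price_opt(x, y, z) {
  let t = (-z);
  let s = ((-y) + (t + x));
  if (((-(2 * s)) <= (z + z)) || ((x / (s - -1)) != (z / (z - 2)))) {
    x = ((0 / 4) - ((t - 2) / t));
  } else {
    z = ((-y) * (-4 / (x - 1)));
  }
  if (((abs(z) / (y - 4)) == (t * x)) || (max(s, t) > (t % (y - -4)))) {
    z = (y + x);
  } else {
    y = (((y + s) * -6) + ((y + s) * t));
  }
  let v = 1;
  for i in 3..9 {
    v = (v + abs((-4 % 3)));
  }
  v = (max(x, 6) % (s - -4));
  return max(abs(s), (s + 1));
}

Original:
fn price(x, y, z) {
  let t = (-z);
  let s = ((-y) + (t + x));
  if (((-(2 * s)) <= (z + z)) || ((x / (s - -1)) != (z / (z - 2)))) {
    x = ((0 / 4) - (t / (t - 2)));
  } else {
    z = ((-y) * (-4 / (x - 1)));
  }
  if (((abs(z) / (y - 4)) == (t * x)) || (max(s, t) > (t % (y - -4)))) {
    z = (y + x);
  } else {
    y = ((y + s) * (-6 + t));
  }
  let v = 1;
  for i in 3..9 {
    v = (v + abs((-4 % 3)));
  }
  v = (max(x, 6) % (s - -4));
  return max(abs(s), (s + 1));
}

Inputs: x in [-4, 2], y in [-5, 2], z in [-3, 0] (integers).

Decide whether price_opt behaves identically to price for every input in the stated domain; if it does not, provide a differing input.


Consider the input x=-4, y=-5, z=-2.
price: t := 2 | s := 3 | (((-(2 * s)) <= (z + z)) || ((x / (s - -1)) != (z / (z - 2)))): true | divide-by-zero, output ERROR
price_opt: t := 2 | s := 3 | (((-(2 * s)) <= (z + z)) || ((x / (s - -1)) != (z / (z - 2)))): true | x := 0 | (((abs(z) / (y - 4)) == (t * x)) || (max(s, t) > (t % (y - -4)))): true | z := -5 | v := 1 | iter i=3: | v := 3 | iter i=4: | v := 5 | iter i=5: | v := 7 | iter i=6: | v := 9 | iter i=7: | v := 11 | iter i=8: | v := 13 | v := 6 | result 4
ERROR vs 4 — the two versions disagree here.
verdict: not equivalent; witness: x=-4, y=-5, z=-2


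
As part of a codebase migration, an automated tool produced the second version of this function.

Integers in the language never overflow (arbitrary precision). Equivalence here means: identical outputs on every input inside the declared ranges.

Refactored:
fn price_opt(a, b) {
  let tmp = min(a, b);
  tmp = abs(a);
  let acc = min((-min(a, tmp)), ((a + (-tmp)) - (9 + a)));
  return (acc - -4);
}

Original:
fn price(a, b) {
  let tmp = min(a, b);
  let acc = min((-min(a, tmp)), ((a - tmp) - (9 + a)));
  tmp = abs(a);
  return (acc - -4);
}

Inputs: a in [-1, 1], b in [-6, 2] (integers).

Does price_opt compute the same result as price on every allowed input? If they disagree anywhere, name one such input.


Run the pair on a=-1, b=-6.
price: tmp=-6, then acc=-3, then tmp=1, then returns 1
price_opt: tmp=-6, then tmp=1, then acc=-10, then returns -6
1 vs -6 — the two versions disagree here.
verdict: not equivalent; witness: a=-1, b=-6


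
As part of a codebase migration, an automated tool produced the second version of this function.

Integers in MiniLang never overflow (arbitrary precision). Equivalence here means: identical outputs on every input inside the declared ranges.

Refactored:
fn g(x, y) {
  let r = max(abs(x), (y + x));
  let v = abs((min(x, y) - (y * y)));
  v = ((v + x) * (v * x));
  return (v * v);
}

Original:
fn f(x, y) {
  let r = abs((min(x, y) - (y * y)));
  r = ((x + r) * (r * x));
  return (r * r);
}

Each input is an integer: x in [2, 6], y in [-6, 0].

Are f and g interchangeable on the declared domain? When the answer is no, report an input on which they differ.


Behavior is preserved: although local variable names differ, and min/max/abs usage differs, and arithmetic usage differs, and statement counts differ, the outputs never diverge.
Spot check at x=6, y=-5 — f: r=30, then r=6480, then returns 41990400. g: r=6, then v=30, then v=6480, then returns 41990400. Both give 41990400.
An exhaustive pass over the 35 declared inputs shows identical outputs.
verdict: equivalent


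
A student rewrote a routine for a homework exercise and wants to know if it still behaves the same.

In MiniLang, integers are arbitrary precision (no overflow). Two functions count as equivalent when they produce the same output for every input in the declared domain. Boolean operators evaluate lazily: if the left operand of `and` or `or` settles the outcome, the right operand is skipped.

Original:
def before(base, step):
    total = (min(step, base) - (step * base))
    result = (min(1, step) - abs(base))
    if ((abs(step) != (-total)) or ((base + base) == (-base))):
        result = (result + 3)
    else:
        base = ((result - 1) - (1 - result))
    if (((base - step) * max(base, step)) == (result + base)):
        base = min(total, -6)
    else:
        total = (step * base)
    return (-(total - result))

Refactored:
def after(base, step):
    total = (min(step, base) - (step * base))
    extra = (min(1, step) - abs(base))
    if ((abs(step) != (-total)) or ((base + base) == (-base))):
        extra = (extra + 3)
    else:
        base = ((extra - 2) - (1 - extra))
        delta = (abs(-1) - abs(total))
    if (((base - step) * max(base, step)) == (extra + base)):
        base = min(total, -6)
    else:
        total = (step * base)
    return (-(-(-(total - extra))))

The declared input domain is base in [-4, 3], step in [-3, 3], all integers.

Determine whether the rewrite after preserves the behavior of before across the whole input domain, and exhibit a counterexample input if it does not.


On input base=2, step=2, before returns 7 while after returns 9.
verdict: not equivalent; witness: base=2, step=2


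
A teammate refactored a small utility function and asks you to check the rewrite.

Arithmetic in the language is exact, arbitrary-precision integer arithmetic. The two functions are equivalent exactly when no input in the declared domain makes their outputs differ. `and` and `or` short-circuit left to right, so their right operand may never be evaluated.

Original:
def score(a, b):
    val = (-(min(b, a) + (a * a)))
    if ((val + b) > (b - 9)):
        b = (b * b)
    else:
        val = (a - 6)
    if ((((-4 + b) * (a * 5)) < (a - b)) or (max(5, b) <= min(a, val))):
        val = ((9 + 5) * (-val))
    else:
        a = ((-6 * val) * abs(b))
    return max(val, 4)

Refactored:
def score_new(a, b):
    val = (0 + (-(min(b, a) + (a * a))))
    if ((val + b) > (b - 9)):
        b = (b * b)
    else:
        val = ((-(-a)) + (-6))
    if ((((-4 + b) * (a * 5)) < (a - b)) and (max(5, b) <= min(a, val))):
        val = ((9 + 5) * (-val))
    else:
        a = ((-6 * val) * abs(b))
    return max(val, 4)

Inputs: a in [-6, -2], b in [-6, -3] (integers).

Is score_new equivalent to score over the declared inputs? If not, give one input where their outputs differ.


Evaluate both at a=-3, b=-6.
score: val = -3; ((val + b) > (b - 9)) -> true; b = 36; ((((-4 + b) * (a * 5)) < (a - b)) or (max(5, b) <= min(a, val))) -> true; val = 42; return 42
score_new: val = -3; ((val + b) > (b - 9)) -> true; b = 36; ((((-4 + b) * (a * 5)) < (a - b)) and (max(5, b) <= min(a, val))) -> false; a = 648; return 4
42 and 4 differ, so these are not the same function on this domain.
verdict: not equivalent; witness: a=-3, b=-6


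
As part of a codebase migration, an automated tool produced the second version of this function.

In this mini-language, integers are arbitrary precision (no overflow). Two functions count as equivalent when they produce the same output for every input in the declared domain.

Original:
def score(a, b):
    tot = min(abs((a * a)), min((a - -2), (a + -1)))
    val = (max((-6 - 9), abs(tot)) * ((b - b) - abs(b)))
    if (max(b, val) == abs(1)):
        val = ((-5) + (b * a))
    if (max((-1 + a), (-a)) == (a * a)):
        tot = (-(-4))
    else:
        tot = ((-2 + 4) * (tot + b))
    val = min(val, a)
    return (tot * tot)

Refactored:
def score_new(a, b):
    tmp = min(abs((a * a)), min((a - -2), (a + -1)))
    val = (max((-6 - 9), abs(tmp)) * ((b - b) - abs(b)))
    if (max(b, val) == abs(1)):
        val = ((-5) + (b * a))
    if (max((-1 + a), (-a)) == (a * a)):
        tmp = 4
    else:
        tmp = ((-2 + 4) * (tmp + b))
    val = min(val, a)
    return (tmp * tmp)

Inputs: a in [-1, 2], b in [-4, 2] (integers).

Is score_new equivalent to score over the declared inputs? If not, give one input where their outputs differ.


Equivalent — the differences include local variable names differ, yet no declared input distinguishes the two.
As a probe, take a=-1, b=2: score runs tot=-2, then val=-4, then (max(b, val) == abs(1)) is false, then (max((-1 + a), (-a)) == (a * a)) is true, then tot=4, then val=-4, then returns 16; score_new runs tmp=-2, then val=-4, then (max(b, val) == abs(1)) is false, then (max((-1 + a), (-a)) == (a * a)) is true, then tmp=4, then val=-4, then returns 16; both end at 16.
An exhaustive pass over the 28 declared inputs shows identical outputs.
verdict: equivalent


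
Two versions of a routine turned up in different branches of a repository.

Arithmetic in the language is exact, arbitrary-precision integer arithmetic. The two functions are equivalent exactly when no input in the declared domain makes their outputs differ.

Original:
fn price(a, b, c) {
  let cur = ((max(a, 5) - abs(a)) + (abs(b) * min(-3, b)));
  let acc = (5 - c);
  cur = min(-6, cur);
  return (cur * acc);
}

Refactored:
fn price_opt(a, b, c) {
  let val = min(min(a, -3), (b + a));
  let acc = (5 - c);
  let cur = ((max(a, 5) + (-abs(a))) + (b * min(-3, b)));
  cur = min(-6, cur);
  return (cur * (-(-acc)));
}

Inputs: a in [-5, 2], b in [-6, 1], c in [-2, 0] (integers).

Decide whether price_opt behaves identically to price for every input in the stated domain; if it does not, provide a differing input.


Not equivalent: a=-5, b=-6, c=-2 separates them (-252 vs -42).
price: cur := -36 | acc := 7 | cur := -36 | result -252
price_opt: val := -11 | acc := 7 | cur := 36 | cur := -6 | result -42
verdict: not equivalent; witness: a=-5, b=-6, c=-2


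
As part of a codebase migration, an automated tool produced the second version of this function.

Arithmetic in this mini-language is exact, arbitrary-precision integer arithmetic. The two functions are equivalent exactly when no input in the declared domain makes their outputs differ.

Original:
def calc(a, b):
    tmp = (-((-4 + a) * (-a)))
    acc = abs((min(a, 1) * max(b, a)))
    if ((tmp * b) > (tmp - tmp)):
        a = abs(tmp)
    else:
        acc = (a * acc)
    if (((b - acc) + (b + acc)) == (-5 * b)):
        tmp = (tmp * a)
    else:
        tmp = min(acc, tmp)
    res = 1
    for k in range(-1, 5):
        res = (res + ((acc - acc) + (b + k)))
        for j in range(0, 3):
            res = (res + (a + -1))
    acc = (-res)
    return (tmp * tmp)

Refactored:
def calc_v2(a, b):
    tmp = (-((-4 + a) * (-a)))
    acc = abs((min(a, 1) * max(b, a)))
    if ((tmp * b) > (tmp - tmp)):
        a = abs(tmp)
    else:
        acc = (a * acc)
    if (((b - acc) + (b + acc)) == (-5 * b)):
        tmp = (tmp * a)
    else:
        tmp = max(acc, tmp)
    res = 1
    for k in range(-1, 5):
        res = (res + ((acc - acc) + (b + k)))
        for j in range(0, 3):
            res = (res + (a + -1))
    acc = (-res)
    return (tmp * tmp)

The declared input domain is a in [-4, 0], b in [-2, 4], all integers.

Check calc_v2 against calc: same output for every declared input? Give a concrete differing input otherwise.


There is a counterexample at a=-4, b=-1: 256 on one side, 1024 on the other.
calc: tmp becomes 32; next acc becomes 4; next ((tmp * b) > (tmp - tmp)) evaluates to false; next acc becomes -16; next (((b - acc) + (b + acc)) == (-5 * b)) evaluates to false; next tmp becomes -16; next res becomes 1; next at k=-1:; next res becomes -1; next at j=0:; next res becomes -6; next at j=1:; next res becomes -11; next at j=2:; next res becomes -16; next at k=0:; next res becomes -17; next at j=0:; next res becomes -22; next at j=1:; next res becomes -27; next at j=2:; next res becomes -32; next at k=1:; next res becomes -32; next at j=0:; next res becomes -37; next at j=1:; next res becomes -42; next at j=2:; next res becomes -47; next at k=2:; next res becomes -46; next at j=0:; next res becomes -51; next at j=1:; next res becomes -56; next at j=2:; next res becomes -61; next at k=3:; next res becomes -59; next at j=0:; next res becomes -64; next at j=1:; next res becomes -69; next at j=2:; next res becomes -74; next at k=4:; next res becomes -71; next at j=0:; next res becomes -76; next at j=1:; next res becomes -81; next at j=2:; next res becomes -86; next acc becomes 86; next final value 256
calc_v2: tmp becomes 32; next acc becomes 4; next ((tmp * b) > (tmp - tmp)) evaluates to false; next acc becomes -16; next (((b - acc) + (b + acc)) == (-5 * b)) evaluates to false; next tmp becomes 32; next res becomes 1; next at k=-1:; next res becomes -1; next at j=0:; next res becomes -6; next at j=1:; next res becomes -11; next at j=2:; next res becomes -16; next at k=0:; next res becomes -17; next at j=0:; next res becomes -22; next at j=1:; next res becomes -27; next at j=2:; next res becomes -32; next at k=1:; next res becomes -32; next at j=0:; next res becomes -37; next at j=1:; next res becomes -42; next at j=2:; next res becomes -47; next at k=2:; next res becomes -46; next at j=0:; next res becomes -51; next at j=1:; next res becomes -56; next at j=2:; next res becomes -61; next at k=3:; next res becomes -59; next at j=0:; next res becomes -64; next at j=1:; next res becomes -69; next at j=2:; next res becomes -74; next at k=4:; next res becomes -71; next at j=0:; next res becomes -76; next at j=1:; next res becomes -81; next at j=2:; next res becomes -86; next acc becomes 86; next final value 1024
verdict: not equivalent; witness: a=-4, b=-1


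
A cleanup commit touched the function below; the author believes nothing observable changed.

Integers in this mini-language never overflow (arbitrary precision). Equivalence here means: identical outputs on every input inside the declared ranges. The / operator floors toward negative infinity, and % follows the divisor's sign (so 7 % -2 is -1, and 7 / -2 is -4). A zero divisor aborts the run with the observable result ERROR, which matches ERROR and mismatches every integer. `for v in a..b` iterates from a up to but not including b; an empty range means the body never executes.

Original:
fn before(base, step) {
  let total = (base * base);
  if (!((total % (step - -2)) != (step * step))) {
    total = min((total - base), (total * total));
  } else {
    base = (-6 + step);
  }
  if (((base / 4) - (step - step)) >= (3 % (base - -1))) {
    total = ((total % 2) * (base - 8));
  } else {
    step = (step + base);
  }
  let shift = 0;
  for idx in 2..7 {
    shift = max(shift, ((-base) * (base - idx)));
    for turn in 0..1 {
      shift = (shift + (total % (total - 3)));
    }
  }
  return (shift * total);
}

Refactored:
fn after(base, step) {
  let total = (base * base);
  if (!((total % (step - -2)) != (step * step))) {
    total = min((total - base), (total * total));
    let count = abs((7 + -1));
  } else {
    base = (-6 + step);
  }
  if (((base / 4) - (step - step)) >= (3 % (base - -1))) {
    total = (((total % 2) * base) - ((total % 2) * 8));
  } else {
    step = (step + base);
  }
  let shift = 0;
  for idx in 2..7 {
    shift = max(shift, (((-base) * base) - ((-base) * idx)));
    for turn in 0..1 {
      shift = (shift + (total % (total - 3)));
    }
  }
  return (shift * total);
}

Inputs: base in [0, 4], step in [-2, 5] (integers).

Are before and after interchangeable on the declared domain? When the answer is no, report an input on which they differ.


Side by side, the visible changes include: statement counts differ, and local variable names differ, and constant usage differs, and min/max/abs usage differs, and arithmetic usage differs.
Spot check at base=1, step=-2 — before: total becomes 1; next hits division by zero so the output is ERROR. after: total becomes 1; next hits division by zero so the output is ERROR. Both give ERROR.
Sweeping the whole domain (40 inputs) finds no disagreement.
verdict: equivalent


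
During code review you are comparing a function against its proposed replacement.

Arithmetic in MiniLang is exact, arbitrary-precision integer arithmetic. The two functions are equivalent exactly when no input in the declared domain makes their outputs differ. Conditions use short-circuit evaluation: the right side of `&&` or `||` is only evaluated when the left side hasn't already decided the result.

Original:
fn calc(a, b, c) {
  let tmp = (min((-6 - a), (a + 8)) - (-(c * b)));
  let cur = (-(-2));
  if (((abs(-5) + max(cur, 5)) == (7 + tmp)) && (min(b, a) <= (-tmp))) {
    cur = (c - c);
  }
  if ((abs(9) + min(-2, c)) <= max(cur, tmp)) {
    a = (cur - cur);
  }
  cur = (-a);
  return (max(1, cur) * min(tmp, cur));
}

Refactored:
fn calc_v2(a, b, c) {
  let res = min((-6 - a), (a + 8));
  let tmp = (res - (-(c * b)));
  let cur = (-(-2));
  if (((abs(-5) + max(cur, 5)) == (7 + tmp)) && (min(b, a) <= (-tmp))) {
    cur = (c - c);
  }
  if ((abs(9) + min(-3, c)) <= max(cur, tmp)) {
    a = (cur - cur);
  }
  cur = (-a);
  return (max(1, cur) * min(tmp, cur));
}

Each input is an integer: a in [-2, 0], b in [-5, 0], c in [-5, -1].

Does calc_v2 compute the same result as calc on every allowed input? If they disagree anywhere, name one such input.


Try a=-2, b=-5, c=-2.
calc: tmp becomes 6; next cur becomes 2; next (((abs(-5) + max(cur, 5)) == (7 + tmp)) && (min(b, a) <= (-tmp))) evaluates to false; next ((abs(9) + min(-2, c)) <= max(cur, tmp)) evaluates to false; next cur becomes 2; next final value 4
calc_v2: res becomes -4; next tmp becomes 6; next cur becomes 2; next (((abs(-5) + max(cur, 5)) == (7 + tmp)) && (min(b, a) <= (-tmp))) evaluates to false; next ((abs(9) + min(-3, c)) <= max(cur, tmp)) evaluates to true; next a becomes 0; next cur becomes 0; next final value 0
4 and 0 differ, so these are not the same function on this domain.
verdict: not equivalent; witness: a=-2, b=-5, c=-2


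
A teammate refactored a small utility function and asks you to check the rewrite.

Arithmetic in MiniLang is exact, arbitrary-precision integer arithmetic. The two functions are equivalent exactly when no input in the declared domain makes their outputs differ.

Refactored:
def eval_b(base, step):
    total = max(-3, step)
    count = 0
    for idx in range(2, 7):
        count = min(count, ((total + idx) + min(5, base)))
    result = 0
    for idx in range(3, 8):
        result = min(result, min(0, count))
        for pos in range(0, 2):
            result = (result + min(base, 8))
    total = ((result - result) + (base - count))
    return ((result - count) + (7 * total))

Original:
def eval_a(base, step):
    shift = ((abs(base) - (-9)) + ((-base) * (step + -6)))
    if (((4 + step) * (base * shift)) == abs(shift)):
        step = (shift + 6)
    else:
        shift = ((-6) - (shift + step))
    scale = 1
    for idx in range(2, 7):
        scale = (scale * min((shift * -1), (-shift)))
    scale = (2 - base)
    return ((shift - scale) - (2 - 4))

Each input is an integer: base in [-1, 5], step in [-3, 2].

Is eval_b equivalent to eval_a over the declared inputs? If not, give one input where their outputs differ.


Not equivalent: base=-1, step=-3 separates them (-5 vs -3).
eval_a: shift=1, then (((4 + step) * (base * shift)) == abs(shift)) is false, then shift=-4, then scale=1, then (idx=2), then scale=4, then (idx=3), then scale=16, then (idx=4), then scale=64, then (idx=5), then scale=256, then (idx=6), then scale=1024, then scale=3, then returns -5
eval_b: total=-3, then count=0, then (idx=2), then count=-2, then (idx=3), then count=-2, then (idx=4), then count=-2, then (idx=5), then count=-2, then (idx=6), then count=-2, then result=0, then (idx=3), then result=-2, then (pos=0), then result=-3, then (pos=1), then result=-4, then (idx=4), then result=-4, then (pos=0), then result=-5, then (pos=1), then result=-6, then (idx=5), then result=-6, then (pos=0), then result=-7, then (pos=1), then result=-8, then (idx=6), then result=-8, then (pos=0), then result=-9, then (pos=1), then result=-10, then (idx=7), then result=-10, then (pos=0), then result=-11, then (pos=1), then result=-12, then total=1, then returns -3
verdict: not equivalent; witness: base=-1, step=-3


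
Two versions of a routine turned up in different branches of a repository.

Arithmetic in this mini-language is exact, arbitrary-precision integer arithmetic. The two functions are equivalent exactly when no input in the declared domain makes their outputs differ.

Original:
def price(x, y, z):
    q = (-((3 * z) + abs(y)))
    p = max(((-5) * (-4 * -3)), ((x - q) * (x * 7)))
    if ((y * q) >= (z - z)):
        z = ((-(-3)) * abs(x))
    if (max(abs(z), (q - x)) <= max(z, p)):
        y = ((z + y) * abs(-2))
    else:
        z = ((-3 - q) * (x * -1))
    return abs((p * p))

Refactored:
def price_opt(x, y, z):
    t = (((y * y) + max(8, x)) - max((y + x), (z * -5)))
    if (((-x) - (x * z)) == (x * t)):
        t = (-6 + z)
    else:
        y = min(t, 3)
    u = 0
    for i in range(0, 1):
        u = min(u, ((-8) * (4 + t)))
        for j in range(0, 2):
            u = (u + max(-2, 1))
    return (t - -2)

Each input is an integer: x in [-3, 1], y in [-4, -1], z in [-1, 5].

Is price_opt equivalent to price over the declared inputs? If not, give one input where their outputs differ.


The rewrite breaks on x=-3, y=-4, z=-1, where the results are 1764 and 21.
price: q = -1; p = 42; ((y * q) >= (z - z)) -> true; z = 9; (max(abs(z), (q - x)) <= max(z, p)) -> true; y = 10; return 1764
price_opt: t = 19; (((-x) - (x * z)) == (x * t)) -> false; y = 3; u = 0; [i=0]; u = -184; [j=0]; u = -183; [j=1]; u = -182; return 21
verdict: not equivalent; witness: x=-3, y=-4, z=-1


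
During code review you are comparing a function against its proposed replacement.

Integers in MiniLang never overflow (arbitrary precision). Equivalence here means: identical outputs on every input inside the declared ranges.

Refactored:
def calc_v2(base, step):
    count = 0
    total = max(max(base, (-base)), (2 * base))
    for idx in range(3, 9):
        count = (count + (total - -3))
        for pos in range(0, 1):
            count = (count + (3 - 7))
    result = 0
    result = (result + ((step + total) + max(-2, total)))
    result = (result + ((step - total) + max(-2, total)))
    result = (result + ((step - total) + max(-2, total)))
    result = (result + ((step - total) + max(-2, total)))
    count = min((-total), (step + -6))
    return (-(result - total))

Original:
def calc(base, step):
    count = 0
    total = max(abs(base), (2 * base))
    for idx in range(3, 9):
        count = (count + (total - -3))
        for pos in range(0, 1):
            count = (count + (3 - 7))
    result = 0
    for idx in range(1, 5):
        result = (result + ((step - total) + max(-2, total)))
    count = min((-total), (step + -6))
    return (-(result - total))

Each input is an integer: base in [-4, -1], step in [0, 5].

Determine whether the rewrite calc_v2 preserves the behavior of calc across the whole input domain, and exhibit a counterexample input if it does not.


These are not equivalent — on base=-4, step=0 the outputs split (4 vs -4).
calc: count := 0 | total := 4 | iter idx=3: | count := 7 | iter pos=0: | count := 3 | iter idx=4: | count := 10 | iter pos=0: | count := 6 | iter idx=5: | count := 13 | iter pos=0: | count := 9 | iter idx=6: | count := 16 | iter pos=0: | count := 12 | iter idx=7: | count := 19 | iter pos=0: | count := 15 | iter idx=8: | count := 22 | iter pos=0: | count := 18 | result := 0 | iter idx=1: | result := 0 | iter idx=2: | result := 0 | iter idx=3: | result := 0 | iter idx=4: | result := 0 | count := -6 | result 4
calc_v2: count := 0 | total := 4 | iter idx=3: | count := 7 | iter pos=0: | count := 3 | iter idx=4: | count := 10 | iter pos=0: | count := 6 | iter idx=5: | count := 13 | iter pos=0: | count := 9 | iter idx=6: | count := 16 | iter pos=0: | count := 12 | iter idx=7: | count := 19 | iter pos=0: | count := 15 | iter idx=8: | count := 22 | iter pos=0: | count := 18 | result := 0 | result := 8 | result := 8 | result := 8 | result := 8 | count := -6 | result -4
verdict: not equivalent; witness: base=-4, step=0


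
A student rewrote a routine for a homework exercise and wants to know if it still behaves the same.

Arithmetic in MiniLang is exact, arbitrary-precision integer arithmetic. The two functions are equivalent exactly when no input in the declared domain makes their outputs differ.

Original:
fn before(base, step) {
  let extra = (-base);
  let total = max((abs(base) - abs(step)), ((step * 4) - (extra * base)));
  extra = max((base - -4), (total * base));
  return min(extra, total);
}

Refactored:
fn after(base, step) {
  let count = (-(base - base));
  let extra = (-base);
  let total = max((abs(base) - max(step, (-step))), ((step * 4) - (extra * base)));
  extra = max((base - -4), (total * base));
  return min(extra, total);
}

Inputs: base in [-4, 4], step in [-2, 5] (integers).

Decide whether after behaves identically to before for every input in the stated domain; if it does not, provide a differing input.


Changes here: min/max/abs usage differs; also local variable names differ; also arithmetic usage differs; also statement counts differ; the full 72-point sweep finds no disagreement.
verdict: equivalent


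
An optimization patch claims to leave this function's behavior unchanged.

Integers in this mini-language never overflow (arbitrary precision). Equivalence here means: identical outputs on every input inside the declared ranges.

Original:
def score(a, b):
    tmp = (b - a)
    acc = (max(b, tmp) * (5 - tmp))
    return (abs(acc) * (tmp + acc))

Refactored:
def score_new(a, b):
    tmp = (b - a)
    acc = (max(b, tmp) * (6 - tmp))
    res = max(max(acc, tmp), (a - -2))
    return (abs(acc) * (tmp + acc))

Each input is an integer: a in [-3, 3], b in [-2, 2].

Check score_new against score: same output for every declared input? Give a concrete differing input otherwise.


These are not equivalent — on a=-3, b=-2 the outputs split (20 vs 30).
score: tmp := 1 | acc := 4 | result 20
score_new: tmp := 1 | acc := 5 | res := 5 | result 30
verdict: not equivalent; witness: a=-3, b=-2
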